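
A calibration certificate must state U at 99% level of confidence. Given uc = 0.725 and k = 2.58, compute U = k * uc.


U = k * uc
U = 2.58 * 0.725
U = 1.8705

1.8705


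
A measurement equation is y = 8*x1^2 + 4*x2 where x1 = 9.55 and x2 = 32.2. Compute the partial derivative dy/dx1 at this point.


y = 8*x1^2 + 4*x2
dy/dx1 = 2*8*x1
Evaluate at x1 = 9.55: c1 = 16 * 9.55
c1 = 152.8000

152.8000


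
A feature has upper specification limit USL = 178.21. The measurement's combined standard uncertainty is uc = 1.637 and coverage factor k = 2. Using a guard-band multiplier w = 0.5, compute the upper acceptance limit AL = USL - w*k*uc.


U = k * uc = 2 * 1.637 = 3.274
guard band g = w * U = 0.5 * 3.274 = 1.637
AL = USL - g = 178.21 - 1.637
AL = 176.5730

176.5730


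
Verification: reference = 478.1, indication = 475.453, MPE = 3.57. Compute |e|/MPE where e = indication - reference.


e = indication - reference = 475.453 - 478.1 = -2.6470
|e| = 2.6470
ratio = |e| / MPE = 2.6470 / 3.57
ratio = 0.7415

0.7415


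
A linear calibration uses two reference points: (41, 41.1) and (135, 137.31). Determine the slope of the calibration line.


slope = (y2 - y1) / (x2 - x1)
= (137.31 - 41.1) / (135 - 41)
= 96.2100 / 94
= 1.0235

1.0235


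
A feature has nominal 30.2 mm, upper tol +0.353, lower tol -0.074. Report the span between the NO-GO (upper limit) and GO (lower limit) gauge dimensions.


GO = nominal - lower_tol (smallest hole = maximum material condition)
GO = 30.2 - 0.074 = 30.126
NO-GO = nominal + upper_tol (largest hole = least material condition)
NO-GO = 30.2 + 0.353 = 30.553
spread = NO-GO - GO = 30.553 - 30.126 = 0.4270

0.4270


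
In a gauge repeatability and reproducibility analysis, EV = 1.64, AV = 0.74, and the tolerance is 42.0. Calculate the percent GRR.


GRR = sqrt(EV^2 + AV^2) = sqrt(1.64^2 + 0.74^2) = 1.7992221
%GRR = GRR / tol * 100 = 1.7992221 / 42.0 * 100
%GRR = 4.2839

4.2839


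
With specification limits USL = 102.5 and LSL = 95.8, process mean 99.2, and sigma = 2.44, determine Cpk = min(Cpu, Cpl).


Cpu = (USL - mean) / (3*sigma) = (102.5 - 99.2) / (3*2.44) = 0.4508
Cpl = (mean - LSL) / (3*sigma) = (99.2 - 95.8) / (3*2.44) = 0.4645
Cpk = min(Cpu, Cpl) = 0.4508

0.4508


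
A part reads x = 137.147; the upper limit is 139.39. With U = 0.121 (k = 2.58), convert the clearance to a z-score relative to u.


u = U / k = 0.121 / 2.58 = 0.046899225
margin = |USL - x| = |139.39 - 137.147| = 2.243
z = margin / u = 2.243 / 0.046899225
z = 47.8260

47.8260


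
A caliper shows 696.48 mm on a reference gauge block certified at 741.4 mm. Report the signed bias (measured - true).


Systematic error = measured - true
= 696.48 - 741.4
= -44.9200

-44.9200


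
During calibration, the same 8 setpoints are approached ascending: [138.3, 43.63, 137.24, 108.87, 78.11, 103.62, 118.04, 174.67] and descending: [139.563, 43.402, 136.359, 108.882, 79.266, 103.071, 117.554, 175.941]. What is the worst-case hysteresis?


|138.3 - 139.563| = 1.2630
|43.63 - 43.402| = 0.2280
|137.24 - 136.359| = 0.8810
|108.87 - 108.882| = 0.0120
|78.11 - 79.266| = 1.1560
|103.62 - 103.071| = 0.5490
|118.04 - 117.554| = 0.4860
|174.67 - 175.941| = 1.2710
hysteresis = max(diffs) = 1.2710

1.2710


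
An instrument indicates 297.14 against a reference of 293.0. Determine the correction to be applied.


Correction = standard - reading
= 293.0 - 297.14
= -4.1400

-4.1400


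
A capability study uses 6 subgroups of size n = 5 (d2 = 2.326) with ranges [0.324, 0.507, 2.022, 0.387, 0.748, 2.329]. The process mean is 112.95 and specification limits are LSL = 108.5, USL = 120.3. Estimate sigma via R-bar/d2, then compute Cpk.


R_bar = (0.324 + 0.507 + 2.022 + 0.387 + 0.748 + 2.329) / 6 = 1.0528333
sigma = R_bar / d2 = 1.0528333 / 2.326 = 0.45263684
Cp = (USL - LSL)/(6*sigma) = (120.3 - 108.5)/(6*0.45263684) = 4.3449
Cpu = (120.3 - 112.95)/(3*0.45263684) = 5.4127
Cpl = (112.95 - 108.5)/(3*0.45263684) = 3.2771
Cpk = min(Cpu, Cpl) = 3.2771

3.2771


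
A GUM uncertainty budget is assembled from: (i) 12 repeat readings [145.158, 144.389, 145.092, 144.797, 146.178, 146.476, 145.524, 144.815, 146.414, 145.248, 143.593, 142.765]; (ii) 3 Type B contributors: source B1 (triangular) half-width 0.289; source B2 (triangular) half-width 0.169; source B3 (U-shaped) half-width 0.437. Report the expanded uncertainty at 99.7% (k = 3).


mean = (145.158 + 144.389 + 145.092 + 144.797 + 146.178 + 146.476 + 145.524 + 144.815 + 146.414 + 145.248 + 143.593 + 142.765) / 12 = 145.0374167
s = sqrt(sum((x - mean)^2)/(n-1)) = 1.1013212
u_A = s / sqrt(n) = 1.1013212 / sqrt(12) = 0.31792405
u_B1 = 0.289 / sqrt(6) = 0.11798376
u_B2 = 0.169 / sqrt(6) = 0.068993961
u_B3 = 0.437 / sqrt(2) = 0.30900566
uc = sqrt(0.31792405^2 + 0.11798376^2 + 0.068993961^2 + 0.30900566^2) = 0.46394023
U = k * uc = 3 * 0.46394023
U = 1.3918

1.3918


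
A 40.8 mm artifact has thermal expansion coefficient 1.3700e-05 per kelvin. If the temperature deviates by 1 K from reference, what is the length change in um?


dL = L * alpha * dT
= 40.8 * 1.3700e-05 * 1
= 5.5900000e-04 mm
dL_um = 5.5900000e-04 * 1000 = 0.5590 um

0.5590


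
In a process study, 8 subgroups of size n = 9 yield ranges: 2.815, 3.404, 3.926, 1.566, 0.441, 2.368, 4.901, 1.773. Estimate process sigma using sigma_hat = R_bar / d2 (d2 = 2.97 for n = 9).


R_bar = (2.815 + 3.404 + 3.926 + 1.566 + 0.441 + 2.368 + 4.901 + 1.773) / 8
R_bar = 21.194 / 8 = 2.64925
sigma_hat = R_bar / d2 = 2.64925 / 2.97 = 0.8920

0.8920


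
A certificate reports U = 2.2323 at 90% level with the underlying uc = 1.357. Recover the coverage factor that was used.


k = U / uc
k = 2.2323 / 1.357
k = 1.645

1.645


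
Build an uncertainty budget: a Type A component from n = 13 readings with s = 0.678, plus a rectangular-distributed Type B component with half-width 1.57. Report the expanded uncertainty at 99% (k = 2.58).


u_A = s / sqrt(n) = 0.678 / sqrt(13) = 0.18804337
u_B = half_width / sqrt(3) = 1.57 / sqrt(3) = 0.90643992
uc = sqrt(u_A^2 + u_B^2) = sqrt(0.18804337^2 + 0.90643992^2) = 0.92573951
U = k * uc = 2.58 * 0.92573951
U = 2.3884

2.3884


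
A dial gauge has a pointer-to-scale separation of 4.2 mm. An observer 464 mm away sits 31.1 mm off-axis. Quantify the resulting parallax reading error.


error = h * offset / d
= 4.2 * 31.1 / 464
= 0.2815

0.2815


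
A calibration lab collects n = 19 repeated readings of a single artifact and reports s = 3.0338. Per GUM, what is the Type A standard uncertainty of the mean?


u_A = s / sqrt(n)
u_A = 3.0338 / sqrt(19)
u_A = 3.0338 / 4.3588989
u_A = 0.6960

0.6960


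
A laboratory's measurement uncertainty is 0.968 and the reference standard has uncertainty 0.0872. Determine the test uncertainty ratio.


TUR = u_lab / u_ref
= 0.968 / 0.0872
= 11.1009

11.1009


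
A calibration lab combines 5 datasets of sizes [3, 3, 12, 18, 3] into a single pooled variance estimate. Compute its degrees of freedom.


nu = sum_i (n_i - 1)
nu = ((3 - 1) + (3 - 1) + (12 - 1) + (18 - 1) + (3 - 1))
nu = 2 + 2 + 11 + 17 + 2
nu = 34

34


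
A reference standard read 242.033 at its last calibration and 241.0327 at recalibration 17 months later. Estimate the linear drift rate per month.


rate = (v2 - v1) / months
= (241.0327 - 242.033) / 17
= -1.0003 / 17
= -0.0588

-0.0588


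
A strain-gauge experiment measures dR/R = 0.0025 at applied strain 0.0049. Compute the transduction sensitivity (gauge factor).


GF = (dR/R) / epsilon
= 0.0025 / 0.0049
= 0.5102

0.5102


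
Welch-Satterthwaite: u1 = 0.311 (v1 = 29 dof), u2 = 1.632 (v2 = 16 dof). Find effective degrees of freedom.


uc = sqrt(u1^2 + u2^2) = sqrt(0.311^2 + 1.632^2) = 1.6613684
v_eff = uc^4 / (u1^4/v1 + u2^4/v2)
= 1.6613684^4 / (0.311^4/29 + 1.632^4/16)
= 7.6184002 / 0.4436868
v_eff = 17.1707

17.1707


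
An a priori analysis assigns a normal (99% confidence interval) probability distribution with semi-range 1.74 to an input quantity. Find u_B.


u_B = half_width / 2.576
u_B = 1.74 / 2.576
u_B = 0.6755

0.6755


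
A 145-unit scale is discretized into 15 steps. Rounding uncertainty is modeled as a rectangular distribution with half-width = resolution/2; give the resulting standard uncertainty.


resolution = range / divisions
resolution = 145 / 15 = 9.6666667
u_res = resolution / (2*sqrt(3))
u_res = 9.6666667 / 3.4641016
u_res = 2.7905

2.7905


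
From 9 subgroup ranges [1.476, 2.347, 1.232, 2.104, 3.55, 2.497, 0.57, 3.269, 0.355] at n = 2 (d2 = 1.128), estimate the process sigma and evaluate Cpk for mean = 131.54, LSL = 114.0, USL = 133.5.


R_bar = (1.476 + 2.347 + 1.232 + 2.104 + 3.55 + 2.497 + 0.57 + 3.269 + 0.355) / 9 = 1.9333333
sigma = R_bar / d2 = 1.9333333 / 1.128 = 1.713948
Cp = (USL - LSL)/(6*sigma) = (133.5 - 114.0)/(6*1.713948) = 1.8962
Cpu = (133.5 - 131.54)/(3*1.713948) = 0.3812
Cpl = (131.54 - 114.0)/(3*1.713948) = 3.4112
Cpk = min(Cpu, Cpl) = 0.3812

0.3812


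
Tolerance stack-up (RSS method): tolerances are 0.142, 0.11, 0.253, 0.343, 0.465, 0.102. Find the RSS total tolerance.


RSS = sqrt(0.142^2 + 0.11^2 + 0.253^2 + 0.343^2 + 0.465^2 + 0.102^2)
= sqrt(0.440551)
= 0.6637

0.6637


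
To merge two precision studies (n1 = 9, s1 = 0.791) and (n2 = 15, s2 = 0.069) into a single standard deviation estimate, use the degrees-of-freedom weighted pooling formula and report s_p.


s_p = sqrt(((n1-1)*s1^2 + (n2-1)*s2^2) / (n1+n2-2))
numerator = (9-1)*0.791^2 + (15-1)*0.069^2 = 5.005448 + 0.066654 = 5.072102
denominator = 9 + 15 - 2 = 22
s_p^2 = 5.072102 / 22 = 0.23055009
s_p = sqrt(0.23055009) = 0.4802

0.4802


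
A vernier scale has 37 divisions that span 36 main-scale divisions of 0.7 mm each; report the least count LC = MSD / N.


LC = MSD / n_div
= 0.7 / 37
= 0.0189

0.0189


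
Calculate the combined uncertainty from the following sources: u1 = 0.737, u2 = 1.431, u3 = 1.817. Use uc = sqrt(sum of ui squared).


uc = sqrt(0.737^2 + 1.431^2 + 1.817^2)
uc = sqrt(5.892419)
uc = 2.4274

2.4274


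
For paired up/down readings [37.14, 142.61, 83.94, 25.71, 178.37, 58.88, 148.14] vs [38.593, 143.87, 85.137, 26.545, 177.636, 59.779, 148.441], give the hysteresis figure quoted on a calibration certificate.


|37.14 - 38.593| = 1.4530
|142.61 - 143.87| = 1.2600
|83.94 - 85.137| = 1.1970
|25.71 - 26.545| = 0.8350
|178.37 - 177.636| = 0.7340
|58.88 - 59.779| = 0.8990
|148.14 - 148.441| = 0.3010
hysteresis = max(diffs) = 1.4530

1.4530


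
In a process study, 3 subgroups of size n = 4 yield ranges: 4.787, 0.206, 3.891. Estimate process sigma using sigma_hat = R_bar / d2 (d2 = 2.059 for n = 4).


R_bar = (4.787 + 0.206 + 3.891) / 3
R_bar = 8.884 / 3 = 2.9613333
sigma_hat = R_bar / d2 = 2.9613333 / 2.059 = 1.4382

1.4382


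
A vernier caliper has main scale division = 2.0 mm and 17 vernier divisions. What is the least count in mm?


LC = MSD / n_div
= 2.0 / 17
= 0.1176

0.1176


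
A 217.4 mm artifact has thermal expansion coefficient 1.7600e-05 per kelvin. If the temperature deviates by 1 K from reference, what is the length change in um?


dL = L * alpha * dT
= 217.4 * 1.7600e-05 * 1
= 0.0038262 mm
dL_um = 0.0038262 * 1000 = 3.8262 um

3.8262


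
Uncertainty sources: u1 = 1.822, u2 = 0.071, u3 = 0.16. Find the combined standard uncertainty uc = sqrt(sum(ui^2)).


uc = sqrt(1.822^2 + 0.071^2 + 0.16^2)
uc = sqrt(3.350325)
uc = 1.8304

1.8304


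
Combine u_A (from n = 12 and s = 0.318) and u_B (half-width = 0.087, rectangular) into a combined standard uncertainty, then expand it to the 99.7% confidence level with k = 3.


u_A = s / sqrt(n) = 0.318 / sqrt(12) = 0.091798693
u_B = half_width / sqrt(3) = 0.087 / sqrt(3) = 0.050229473
uc = sqrt(u_A^2 + u_B^2) = sqrt(0.091798693^2 + 0.050229473^2) = 0.10464225
U = k * uc = 3 * 0.10464225
U = 0.3139

0.3139


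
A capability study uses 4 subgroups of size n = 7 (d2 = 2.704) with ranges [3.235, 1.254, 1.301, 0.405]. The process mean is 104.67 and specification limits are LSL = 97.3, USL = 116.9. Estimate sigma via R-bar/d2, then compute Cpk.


R_bar = (3.235 + 1.254 + 1.301 + 0.405) / 4 = 1.54875
sigma = R_bar / d2 = 1.54875 / 2.704 = 0.57276257
Cp = (USL - LSL)/(6*sigma) = (116.9 - 97.3)/(6*0.57276257) = 5.7034
Cpu = (116.9 - 104.67)/(3*0.57276257) = 7.1176
Cpl = (104.67 - 97.3)/(3*0.57276257) = 4.2892
Cpk = min(Cpu, Cpl) = 4.2892

4.2892


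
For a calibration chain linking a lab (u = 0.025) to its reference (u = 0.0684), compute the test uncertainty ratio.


TUR = u_lab / u_ref
= 0.025 / 0.0684
= 0.3655

0.3655


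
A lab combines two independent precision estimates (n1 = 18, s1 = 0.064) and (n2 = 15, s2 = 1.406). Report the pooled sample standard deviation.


s_p = sqrt(((n1-1)*s1^2 + (n2-1)*s2^2) / (n1+n2-2))
numerator = (18-1)*0.064^2 + (15-1)*1.406^2 = 0.069632 + 27.675704 = 27.745336
denominator = 18 + 15 - 2 = 31
s_p^2 = 27.745336 / 31 = 0.89501084
s_p = sqrt(0.89501084) = 0.9461

0.9461


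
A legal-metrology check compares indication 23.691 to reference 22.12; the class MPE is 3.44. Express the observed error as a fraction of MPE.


e = indication - reference = 23.691 - 22.12 = 1.5710
|e| = 1.5710
ratio = |e| / MPE = 1.5710 / 3.44
ratio = 0.4567

0.4567


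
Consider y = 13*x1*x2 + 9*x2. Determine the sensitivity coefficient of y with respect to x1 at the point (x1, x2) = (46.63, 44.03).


y = 13*x1*x2 + 9*x2
dy/dx1 = 13*x2
Evaluate at x2 = 44.03: c1 = 13 * 44.03
c1 = 572.3900

572.3900


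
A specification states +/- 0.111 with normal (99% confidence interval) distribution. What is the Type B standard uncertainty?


u_B = half_width / 2.576
u_B = 0.111 / 2.576
u_B = 0.0431

0.0431


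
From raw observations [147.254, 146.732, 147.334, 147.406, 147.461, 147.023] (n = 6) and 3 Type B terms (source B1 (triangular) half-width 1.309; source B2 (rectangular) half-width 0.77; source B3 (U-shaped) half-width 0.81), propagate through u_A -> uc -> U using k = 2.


mean = (147.254 + 146.732 + 147.334 + 147.406 + 147.461 + 147.023) / 6 = 147.2016667
s = sqrt(sum((x - mean)^2)/(n-1)) = 0.27632059
u_A = s / sqrt(n) = 0.27632059 / sqrt(6) = 0.11280741
u_B1 = 1.309 / sqrt(6) = 0.53439701
u_B2 = 0.77 / sqrt(3) = 0.44455971
u_B3 = 0.81 / sqrt(2) = 0.57275649
uc = sqrt(0.11280741^2 + 0.53439701^2 + 0.44455971^2 + 0.57275649^2) = 0.9077384
U = k * uc = 2 * 0.9077384
U = 1.8155

1.8155


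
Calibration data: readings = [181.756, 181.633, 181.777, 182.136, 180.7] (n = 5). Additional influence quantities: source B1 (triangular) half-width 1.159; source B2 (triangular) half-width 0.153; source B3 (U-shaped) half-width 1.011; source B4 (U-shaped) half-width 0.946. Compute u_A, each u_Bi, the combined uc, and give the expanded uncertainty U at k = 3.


mean = (181.756 + 181.633 + 181.777 + 182.136 + 180.7) / 5 = 181.6004
s = sqrt(sum((x - mean)^2)/(n-1)) = 0.53713341
u_A = s / sqrt(n) = 0.53713341 / sqrt(5) = 0.24021336
u_B1 = 1.159 / sqrt(6) = 0.47315977
u_B2 = 0.153 / sqrt(6) = 0.062461988
u_B3 = 1.011 / sqrt(2) = 0.71488496
u_B4 = 0.946 / sqrt(2) = 0.66892302
uc = sqrt(0.24021336^2 + 0.47315977^2 + 0.062461988^2 + 0.71488496^2 + 0.66892302^2) = 1.1153487
U = k * uc = 3 * 1.1153487
U = 3.3460

3.3460


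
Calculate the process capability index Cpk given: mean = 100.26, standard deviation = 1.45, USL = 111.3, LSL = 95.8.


Cpu = (USL - mean) / (3*sigma) = (111.3 - 100.26) / (3*1.45) = 2.5379
Cpl = (mean - LSL) / (3*sigma) = (100.26 - 95.8) / (3*1.45) = 1.0253
Cpk = min(Cpu, Cpl) = 1.0253

1.0253


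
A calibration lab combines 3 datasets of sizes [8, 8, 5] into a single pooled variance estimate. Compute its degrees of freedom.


nu = sum_i (n_i - 1)
nu = ((8 - 1) + (8 - 1) + (5 - 1))
nu = 7 + 7 + 4
nu = 18

18


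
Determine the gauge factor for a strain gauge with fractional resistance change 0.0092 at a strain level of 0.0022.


GF = (dR/R) / epsilon
= 0.0092 / 0.0022
= 4.1818

4.1818


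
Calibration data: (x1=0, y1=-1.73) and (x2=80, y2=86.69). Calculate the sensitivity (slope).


slope = (y2 - y1) / (x2 - x1)
= (86.69 - -1.73) / (80 - 0)
= 88.4200 / 80
= 1.1053

1.1053


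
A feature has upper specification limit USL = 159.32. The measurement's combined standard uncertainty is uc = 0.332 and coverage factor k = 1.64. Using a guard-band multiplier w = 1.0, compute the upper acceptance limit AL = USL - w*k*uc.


U = k * uc = 1.64 * 0.332 = 0.54448
guard band g = w * U = 1.0 * 0.54448 = 0.54448
AL = USL - g = 159.32 - 0.54448
AL = 158.7755

158.7755


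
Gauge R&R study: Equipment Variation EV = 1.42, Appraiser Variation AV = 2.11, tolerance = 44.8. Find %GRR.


GRR = sqrt(EV^2 + AV^2) = sqrt(1.42^2 + 2.11^2) = 2.5433246
%GRR = GRR / tol * 100 = 2.5433246 / 44.8 * 100
%GRR = 5.6771

5.6771


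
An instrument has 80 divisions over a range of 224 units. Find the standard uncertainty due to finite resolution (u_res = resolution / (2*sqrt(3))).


resolution = range / divisions
resolution = 224 / 80 = 2.8
u_res = resolution / (2*sqrt(3))
u_res = 2.8 / 3.4641016
u_res = 0.8083

0.8083


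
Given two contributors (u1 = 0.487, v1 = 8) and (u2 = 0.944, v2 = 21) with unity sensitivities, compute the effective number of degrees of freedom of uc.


uc = sqrt(u1^2 + u2^2) = sqrt(0.487^2 + 0.944^2) = 1.062217
v_eff = uc^4 / (u1^4/v1 + u2^4/v2)
= 1.062217^4 / (0.487^4/8 + 0.944^4/21)
= 1.2730721 / 0.04484654
v_eff = 28.3873

28.3873


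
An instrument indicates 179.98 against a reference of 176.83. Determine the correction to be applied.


Correction = standard - reading
= 176.83 - 179.98
= -3.1500

-3.1500


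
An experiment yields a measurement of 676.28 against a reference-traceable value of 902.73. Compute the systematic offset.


Systematic error = measured - true
= 676.28 - 902.73
= -226.4500

-226.4500


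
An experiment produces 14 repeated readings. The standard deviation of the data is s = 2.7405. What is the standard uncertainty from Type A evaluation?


u_A = s / sqrt(n)
u_A = 2.7405 / sqrt(14)
u_A = 2.7405 / 3.7416574
u_A = 0.7324

0.7324


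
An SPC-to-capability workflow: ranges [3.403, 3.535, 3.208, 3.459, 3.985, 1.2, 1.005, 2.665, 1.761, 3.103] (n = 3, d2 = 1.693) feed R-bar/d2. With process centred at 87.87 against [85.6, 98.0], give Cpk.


R_bar = (3.403 + 3.535 + 3.208 + 3.459 + 3.985 + 1.2 + 1.005 + 2.665 + 1.761 + 3.103) / 10 = 2.7324
sigma = R_bar / d2 = 2.7324 / 1.693 = 1.6139398
Cp = (USL - LSL)/(6*sigma) = (98.0 - 85.6)/(6*1.6139398) = 1.2805
Cpu = (98.0 - 87.87)/(3*1.6139398) = 2.0922
Cpl = (87.87 - 85.6)/(3*1.6139398) = 0.4688
Cpk = min(Cpu, Cpl) = 0.4688

0.4688


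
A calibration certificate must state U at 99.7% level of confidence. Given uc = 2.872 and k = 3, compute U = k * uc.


U = k * uc
U = 3 * 2.872
U = 8.6160

8.6160


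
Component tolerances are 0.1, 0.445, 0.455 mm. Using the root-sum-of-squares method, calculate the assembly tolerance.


RSS = sqrt(0.1^2 + 0.445^2 + 0.455^2)
= sqrt(0.41505)
= 0.6442

0.6442


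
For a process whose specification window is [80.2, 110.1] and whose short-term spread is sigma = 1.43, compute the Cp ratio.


Cp = (USL - LSL) / (6 * sigma)
= (110.1 - 80.2) / (6 * 1.43)
= 29.9000 / 8.5800
= 3.4848

3.4848


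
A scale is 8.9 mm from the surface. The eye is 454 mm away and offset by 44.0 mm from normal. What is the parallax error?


error = h * offset / d
= 8.9 * 44.0 / 454
= 0.8626

0.8626


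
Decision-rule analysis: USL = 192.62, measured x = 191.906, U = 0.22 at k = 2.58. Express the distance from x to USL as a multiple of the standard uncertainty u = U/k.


u = U / k = 0.22 / 2.58 = 0.085271318
margin = |USL - x| = |192.62 - 191.906| = 0.714
z = margin / u = 0.714 / 0.085271318
z = 8.3733

8.3733


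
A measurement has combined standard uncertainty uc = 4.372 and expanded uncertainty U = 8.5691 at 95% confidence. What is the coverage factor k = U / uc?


k = U / uc
k = 8.5691 / 4.372
k = 1.96

1.96


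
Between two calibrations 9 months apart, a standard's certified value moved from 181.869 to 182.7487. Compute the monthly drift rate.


rate = (v2 - v1) / months
= (182.7487 - 181.869) / 9
= 0.8797 / 9
= 0.0977

0.0977


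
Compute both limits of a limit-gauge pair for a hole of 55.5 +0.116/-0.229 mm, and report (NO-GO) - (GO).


GO = nominal - lower_tol (smallest hole = maximum material condition)
GO = 55.5 - 0.229 = 55.271
NO-GO = nominal + upper_tol (largest hole = least material condition)
NO-GO = 55.5 + 0.116 = 55.616
spread = NO-GO - GO = 55.616 - 55.271 = 0.3450

0.3450


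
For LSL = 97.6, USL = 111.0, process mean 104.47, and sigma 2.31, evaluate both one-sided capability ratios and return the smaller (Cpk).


Cpu = (USL - mean) / (3*sigma) = (111.0 - 104.47) / (3*2.31) = 0.9423
Cpl = (mean - LSL) / (3*sigma) = (104.47 - 97.6) / (3*2.31) = 0.9913
Cpk = min(Cpu, Cpl) = 0.9423

0.9423


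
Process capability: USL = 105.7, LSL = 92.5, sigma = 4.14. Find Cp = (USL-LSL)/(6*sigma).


Cp = (USL - LSL) / (6 * sigma)
= (105.7 - 92.5) / (6 * 4.14)
= 13.2000 / 24.8400
= 0.5314

0.5314


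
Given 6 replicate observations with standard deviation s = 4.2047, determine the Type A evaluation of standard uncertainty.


u_A = s / sqrt(n)
u_A = 4.2047 / sqrt(6)
u_A = 4.2047 / 2.4494897
u_A = 1.7166

1.7166


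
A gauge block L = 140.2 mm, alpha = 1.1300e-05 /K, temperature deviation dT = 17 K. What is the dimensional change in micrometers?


dL = L * alpha * dT
= 140.2 * 1.1300e-05 * 17
= 0.0269324 mm
dL_um = 0.0269324 * 1000 = 26.9324 um

26.9324


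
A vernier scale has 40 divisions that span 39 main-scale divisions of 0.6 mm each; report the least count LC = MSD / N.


LC = MSD / n_div
= 0.6 / 40
= 0.0150

0.0150


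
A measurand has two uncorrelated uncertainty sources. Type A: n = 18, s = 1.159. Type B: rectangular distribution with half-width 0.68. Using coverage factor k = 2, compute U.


u_A = s / sqrt(n) = 1.159 / sqrt(18) = 0.27317892
u_B = half_width / sqrt(3) = 0.68 / sqrt(3) = 0.39259818
uc = sqrt(u_A^2 + u_B^2) = sqrt(0.27317892^2 + 0.39259818^2) = 0.47828867
U = k * uc = 2 * 0.47828867
U = 0.9566

0.9566


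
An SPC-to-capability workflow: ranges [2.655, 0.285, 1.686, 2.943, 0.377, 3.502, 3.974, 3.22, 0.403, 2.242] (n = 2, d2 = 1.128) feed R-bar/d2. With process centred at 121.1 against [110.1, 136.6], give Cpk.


R_bar = (2.655 + 0.285 + 1.686 + 2.943 + 0.377 + 3.502 + 3.974 + 3.22 + 0.403 + 2.242) / 10 = 2.1287
sigma = R_bar / d2 = 2.1287 / 1.128 = 1.8871454
Cp = (USL - LSL)/(6*sigma) = (136.6 - 110.1)/(6*1.8871454) = 2.3404
Cpu = (136.6 - 121.1)/(3*1.8871454) = 2.7378
Cpl = (121.1 - 110.1)/(3*1.8871454) = 1.9430
Cpk = min(Cpu, Cpl) = 1.9430

1.9430


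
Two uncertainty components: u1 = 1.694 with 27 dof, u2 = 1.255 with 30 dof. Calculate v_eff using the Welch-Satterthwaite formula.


uc = sqrt(u1^2 + u2^2) = sqrt(1.694^2 + 1.255^2) = 2.1082365
v_eff = uc^4 / (u1^4/v1 + u2^4/v2)
= 2.1082365^4 / (1.694^4/27 + 1.255^4/30)
= 19.755013 / 0.38768312
v_eff = 50.9566

50.9566


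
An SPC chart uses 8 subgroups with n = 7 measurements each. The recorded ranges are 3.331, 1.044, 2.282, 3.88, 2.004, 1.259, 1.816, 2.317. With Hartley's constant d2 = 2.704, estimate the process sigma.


R_bar = (3.331 + 1.044 + 2.282 + 3.88 + 2.004 + 1.259 + 1.816 + 2.317) / 8
R_bar = 17.933 / 8 = 2.241625
sigma_hat = R_bar / d2 = 2.241625 / 2.704 = 0.8290

0.8290


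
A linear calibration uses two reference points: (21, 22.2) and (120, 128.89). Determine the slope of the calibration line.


slope = (y2 - y1) / (x2 - x1)
= (128.89 - 22.2) / (120 - 21)
= 106.6900 / 99
= 1.0777

1.0777


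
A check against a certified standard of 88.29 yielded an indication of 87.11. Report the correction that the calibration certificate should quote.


Correction = standard - reading
= 88.29 - 87.11
= 1.1800

1.1800


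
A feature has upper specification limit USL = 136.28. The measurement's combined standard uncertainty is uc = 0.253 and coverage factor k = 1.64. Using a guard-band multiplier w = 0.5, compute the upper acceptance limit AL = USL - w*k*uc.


U = k * uc = 1.64 * 0.253 = 0.41492
guard band g = w * U = 0.5 * 0.41492 = 0.20746
AL = USL - g = 136.28 - 0.20746
AL = 136.0725

136.0725


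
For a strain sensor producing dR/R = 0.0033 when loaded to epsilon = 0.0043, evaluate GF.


GF = (dR/R) / epsilon
= 0.0033 / 0.0043
= 0.7674

0.7674


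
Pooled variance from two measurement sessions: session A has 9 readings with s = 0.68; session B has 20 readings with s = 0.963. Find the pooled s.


s_p = sqrt(((n1-1)*s1^2 + (n2-1)*s2^2) / (n1+n2-2))
numerator = (9-1)*0.68^2 + (20-1)*0.963^2 = 3.6992 + 17.620011 = 21.319211
denominator = 9 + 20 - 2 = 27
s_p^2 = 21.319211 / 27 = 0.78960041
s_p = sqrt(0.78960041) = 0.8886

0.8886


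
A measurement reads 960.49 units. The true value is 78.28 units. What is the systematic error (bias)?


Systematic error = measured - true
= 960.49 - 78.28
= 882.2100

882.2100


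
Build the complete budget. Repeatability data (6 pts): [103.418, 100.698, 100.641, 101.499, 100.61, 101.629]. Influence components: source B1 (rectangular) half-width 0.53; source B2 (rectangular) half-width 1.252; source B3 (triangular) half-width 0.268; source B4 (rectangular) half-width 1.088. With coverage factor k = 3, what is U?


mean = (103.418 + 100.698 + 100.641 + 101.499 + 100.61 + 101.629) / 6 = 101.4158333
s = sqrt(sum((x - mean)^2)/(n-1)) = 1.0794486
u_A = s / sqrt(n) = 1.0794486 / sqrt(6) = 0.44068305
u_B1 = 0.53 / sqrt(3) = 0.30599564
u_B2 = 1.252 / sqrt(3) = 0.72284254
u_B3 = 0.268 / sqrt(6) = 0.10941054
u_B4 = 1.088 / sqrt(3) = 0.62815709
uc = sqrt(0.44068305^2 + 0.30599564^2 + 0.72284254^2 + 0.10941054^2 + 0.62815709^2) = 1.1031266
U = k * uc = 3 * 1.1031266
U = 3.3094

3.3094


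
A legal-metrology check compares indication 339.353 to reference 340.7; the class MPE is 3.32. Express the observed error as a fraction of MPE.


e = indication - reference = 339.353 - 340.7 = -1.3470
|e| = 1.3470
ratio = |e| / MPE = 1.3470 / 3.32
ratio = 0.4057

0.4057


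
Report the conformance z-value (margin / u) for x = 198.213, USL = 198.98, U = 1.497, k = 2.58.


u = U / k = 1.497 / 2.58 = 0.58023256
margin = |USL - x| = |198.98 - 198.213| = 0.767
z = margin / u = 0.767 / 0.58023256
z = 1.3219

1.3219


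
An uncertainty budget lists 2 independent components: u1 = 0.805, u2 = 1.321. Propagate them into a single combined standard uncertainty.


uc = sqrt(0.805^2 + 1.321^2)
uc = sqrt(2.393066)
uc = 1.5470

1.5470


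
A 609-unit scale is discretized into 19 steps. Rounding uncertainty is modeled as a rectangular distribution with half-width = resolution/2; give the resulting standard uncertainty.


resolution = range / divisions
resolution = 609 / 19 = 32.052632
u_res = resolution / (2*sqrt(3))
u_res = 32.052632 / 3.4641016
u_res = 9.2528

9.2528


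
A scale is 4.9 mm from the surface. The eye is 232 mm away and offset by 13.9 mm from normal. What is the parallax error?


error = h * offset / d
= 4.9 * 13.9 / 232
= 0.2936

0.2936


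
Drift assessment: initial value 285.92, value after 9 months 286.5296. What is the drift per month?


rate = (v2 - v1) / months
= (286.5296 - 285.92) / 9
= 0.6096 / 9
= 0.0677

0.0677


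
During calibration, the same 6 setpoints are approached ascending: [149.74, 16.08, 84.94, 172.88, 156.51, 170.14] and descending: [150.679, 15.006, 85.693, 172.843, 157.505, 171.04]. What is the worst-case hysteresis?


|149.74 - 150.679| = 0.9390
|16.08 - 15.006| = 1.0740
|84.94 - 85.693| = 0.7530
|172.88 - 172.843| = 0.0370
|156.51 - 157.505| = 0.9950
|170.14 - 171.04| = 0.9000
hysteresis = max(diffs) = 1.0740

1.0740


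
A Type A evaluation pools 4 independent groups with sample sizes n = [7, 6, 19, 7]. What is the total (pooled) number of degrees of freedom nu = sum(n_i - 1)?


nu = sum_i (n_i - 1)
nu = ((7 - 1) + (6 - 1) + (19 - 1) + (7 - 1))
nu = 6 + 5 + 18 + 6
nu = 35

35


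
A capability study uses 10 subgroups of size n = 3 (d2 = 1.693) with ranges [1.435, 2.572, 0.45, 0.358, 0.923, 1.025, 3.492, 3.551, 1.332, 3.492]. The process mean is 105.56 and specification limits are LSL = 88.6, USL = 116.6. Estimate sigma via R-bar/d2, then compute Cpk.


R_bar = (1.435 + 2.572 + 0.45 + 0.358 + 0.923 + 1.025 + 3.492 + 3.551 + 1.332 + 3.492) / 10 = 1.863
sigma = R_bar / d2 = 1.863 / 1.693 = 1.1004135
Cp = (USL - LSL)/(6*sigma) = (116.6 - 88.6)/(6*1.1004135) = 4.2408
Cpu = (116.6 - 105.56)/(3*1.1004135) = 3.3442
Cpl = (105.56 - 88.6)/(3*1.1004135) = 5.1375
Cpk = min(Cpu, Cpl) = 3.3442

3.3442


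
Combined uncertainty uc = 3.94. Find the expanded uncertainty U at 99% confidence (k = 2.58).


U = k * uc
U = 2.58 * 3.94
U = 10.1652

10.1652


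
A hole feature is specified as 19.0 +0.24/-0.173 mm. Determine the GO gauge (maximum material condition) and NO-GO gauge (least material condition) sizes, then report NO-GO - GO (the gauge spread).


GO = nominal - lower_tol (smallest hole = maximum material condition)
GO = 19.0 - 0.173 = 18.827
NO-GO = nominal + upper_tol (largest hole = least material condition)
NO-GO = 19.0 + 0.24 = 19.24
spread = NO-GO - GO = 19.24 - 18.827 = 0.4130

0.4130


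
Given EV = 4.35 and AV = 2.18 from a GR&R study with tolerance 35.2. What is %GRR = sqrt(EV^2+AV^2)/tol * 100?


GRR = sqrt(EV^2 + AV^2) = sqrt(4.35^2 + 2.18^2) = 4.865686
%GRR = GRR / tol * 100 = 4.865686 / 35.2 * 100
%GRR = 13.8230

13.8230


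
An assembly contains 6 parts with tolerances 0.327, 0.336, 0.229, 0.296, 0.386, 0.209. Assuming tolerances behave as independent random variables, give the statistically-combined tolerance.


RSS = sqrt(0.327^2 + 0.336^2 + 0.229^2 + 0.296^2 + 0.386^2 + 0.209^2)
= sqrt(0.552559)
= 0.7433

0.7433


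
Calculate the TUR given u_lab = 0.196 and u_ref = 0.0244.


TUR = u_lab / u_ref
= 0.196 / 0.0244
= 8.0328

8.0328


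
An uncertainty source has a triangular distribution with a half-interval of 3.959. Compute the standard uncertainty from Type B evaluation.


u_B = half_width / sqrt(6)
u_B = 3.959 / 2.4494897
u_B = 1.6163

1.6163


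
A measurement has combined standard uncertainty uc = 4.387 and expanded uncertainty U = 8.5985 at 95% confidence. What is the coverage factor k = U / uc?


k = U / uc
k = 8.5985 / 4.387
k = 1.96

1.96


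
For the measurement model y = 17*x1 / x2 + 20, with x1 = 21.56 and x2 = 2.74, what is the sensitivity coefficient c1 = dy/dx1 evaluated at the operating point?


y = 17*x1 / x2 + 20
dy/dx1 = 17/x2
Evaluate at x2 = 2.74: c1 = 17 / 2.74
c1 = 6.2044

6.2044


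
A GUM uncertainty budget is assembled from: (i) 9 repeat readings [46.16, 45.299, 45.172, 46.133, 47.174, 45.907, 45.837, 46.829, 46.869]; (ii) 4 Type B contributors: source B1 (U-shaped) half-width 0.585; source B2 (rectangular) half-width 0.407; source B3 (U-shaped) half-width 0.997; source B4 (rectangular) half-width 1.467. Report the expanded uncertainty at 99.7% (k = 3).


mean = (46.16 + 45.299 + 45.172 + 46.133 + 47.174 + 45.907 + 45.837 + 46.829 + 46.869) / 9 = 46.15333333
s = sqrt(sum((x - mean)^2)/(n-1)) = 0.69503327
u_A = s / sqrt(n) = 0.69503327 / sqrt(9) = 0.23167776
u_B1 = 0.585 / sqrt(2) = 0.41365747
u_B2 = 0.407 / sqrt(3) = 0.23498156
u_B3 = 0.997 / sqrt(2) = 0.70498546
u_B4 = 1.467 / sqrt(3) = 0.84697284
uc = sqrt(0.23167776^2 + 0.41365747^2 + 0.23498156^2 + 0.70498546^2 + 0.84697284^2) = 1.2224446
U = k * uc = 3 * 1.2224446
U = 3.6673

3.6673


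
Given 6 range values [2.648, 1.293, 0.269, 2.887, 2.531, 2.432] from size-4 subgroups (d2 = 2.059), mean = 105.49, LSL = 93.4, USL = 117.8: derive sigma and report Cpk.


R_bar = (2.648 + 1.293 + 0.269 + 2.887 + 2.531 + 2.432) / 6 = 2.01
sigma = R_bar / d2 = 2.01 / 2.059 = 0.97620204
Cp = (USL - LSL)/(6*sigma) = (117.8 - 93.4)/(6*0.97620204) = 4.1658
Cpu = (117.8 - 105.49)/(3*0.97620204) = 4.2034
Cpl = (105.49 - 93.4)/(3*0.97620204) = 4.1282
Cpk = min(Cpu, Cpl) = 4.1282

4.1282


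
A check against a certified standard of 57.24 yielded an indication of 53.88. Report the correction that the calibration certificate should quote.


Correction = standard - reading
= 57.24 - 53.88
= 3.3600

3.3600


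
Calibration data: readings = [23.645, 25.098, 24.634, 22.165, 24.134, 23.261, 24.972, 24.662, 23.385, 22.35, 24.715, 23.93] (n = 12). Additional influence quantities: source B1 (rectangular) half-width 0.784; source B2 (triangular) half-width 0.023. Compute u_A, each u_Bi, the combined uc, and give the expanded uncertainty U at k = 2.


mean = (23.645 + 25.098 + 24.634 + 22.165 + 24.134 + 23.261 + 24.972 + 24.662 + 23.385 + 22.35 + 24.715 + 23.93) / 12 = 23.91258333
s = sqrt(sum((x - mean)^2)/(n-1)) = 0.98040182
u_A = s / sqrt(n) = 0.98040182 / sqrt(12) = 0.28301763
u_B1 = 0.784 / sqrt(3) = 0.45264261
u_B2 = 0.023 / sqrt(6) = 0.0093897107
uc = sqrt(0.28301763^2 + 0.45264261^2 + 0.0093897107^2) = 0.53392179
U = k * uc = 2 * 0.53392179
U = 1.0678

1.0678


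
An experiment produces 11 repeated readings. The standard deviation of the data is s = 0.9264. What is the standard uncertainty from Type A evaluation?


u_A = s / sqrt(n)
u_A = 0.9264 / sqrt(11)
u_A = 0.9264 / 3.3166248
u_A = 0.2793

0.2793


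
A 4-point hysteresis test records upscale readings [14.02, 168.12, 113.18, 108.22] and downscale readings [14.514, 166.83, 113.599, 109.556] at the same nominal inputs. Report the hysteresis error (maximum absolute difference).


|14.02 - 14.514| = 0.4940
|168.12 - 166.83| = 1.2900
|113.18 - 113.599| = 0.4190
|108.22 - 109.556| = 1.3360
hysteresis = max(diffs) = 1.3360

1.3360


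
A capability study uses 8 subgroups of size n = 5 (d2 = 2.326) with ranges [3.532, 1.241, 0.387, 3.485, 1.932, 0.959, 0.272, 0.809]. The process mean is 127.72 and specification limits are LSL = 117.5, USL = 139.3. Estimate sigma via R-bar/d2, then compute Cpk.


R_bar = (3.532 + 1.241 + 0.387 + 3.485 + 1.932 + 0.959 + 0.272 + 0.809) / 8 = 1.577125
sigma = R_bar / d2 = 1.577125 / 2.326 = 0.6780417
Cp = (USL - LSL)/(6*sigma) = (139.3 - 117.5)/(6*0.6780417) = 5.3586
Cpu = (139.3 - 127.72)/(3*0.6780417) = 5.6929
Cpl = (127.72 - 117.5)/(3*0.6780417) = 5.0243
Cpk = min(Cpu, Cpl) = 5.0243

5.0243


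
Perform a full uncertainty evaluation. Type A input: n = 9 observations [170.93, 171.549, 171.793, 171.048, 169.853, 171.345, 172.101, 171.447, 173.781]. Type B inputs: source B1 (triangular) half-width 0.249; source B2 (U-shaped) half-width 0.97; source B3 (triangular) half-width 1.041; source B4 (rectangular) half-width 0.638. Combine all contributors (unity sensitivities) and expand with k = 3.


mean = (170.93 + 171.549 + 171.793 + 171.048 + 169.853 + 171.345 + 172.101 + 171.447 + 173.781) / 9 = 171.5385556
s = sqrt(sum((x - mean)^2)/(n-1)) = 1.0552062
u_A = s / sqrt(n) = 1.0552062 / sqrt(9) = 0.3517354
u_B1 = 0.249 / sqrt(6) = 0.10165382
u_B2 = 0.97 / sqrt(2) = 0.68589358
u_B3 = 1.041 / sqrt(6) = 0.42498647
u_B4 = 0.638 / sqrt(3) = 0.36834947
uc = sqrt(0.3517354^2 + 0.10165382^2 + 0.68589358^2 + 0.42498647^2 + 0.36834947^2) = 0.95958122
U = k * uc = 3 * 0.95958122
U = 2.8787

2.8787


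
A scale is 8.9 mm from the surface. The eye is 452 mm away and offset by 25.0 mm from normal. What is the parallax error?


error = h * offset / d
= 8.9 * 25.0 / 452
= 0.4923

0.4923


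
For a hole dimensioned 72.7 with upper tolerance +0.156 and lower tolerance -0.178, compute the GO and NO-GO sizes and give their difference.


GO = nominal - lower_tol (smallest hole = maximum material condition)
GO = 72.7 - 0.178 = 72.522
NO-GO = nominal + upper_tol (largest hole = least material condition)
NO-GO = 72.7 + 0.156 = 72.856
spread = NO-GO - GO = 72.856 - 72.522 = 0.3340

0.3340


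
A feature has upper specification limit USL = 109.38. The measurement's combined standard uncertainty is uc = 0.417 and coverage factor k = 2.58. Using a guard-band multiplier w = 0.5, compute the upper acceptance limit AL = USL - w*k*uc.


U = k * uc = 2.58 * 0.417 = 1.07586
guard band g = w * U = 0.5 * 1.07586 = 0.53793
AL = USL - g = 109.38 - 0.53793
AL = 108.8421

108.8421


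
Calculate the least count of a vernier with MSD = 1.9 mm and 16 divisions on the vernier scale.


LC = MSD / n_div
= 1.9 / 16
= 0.1187

0.1187


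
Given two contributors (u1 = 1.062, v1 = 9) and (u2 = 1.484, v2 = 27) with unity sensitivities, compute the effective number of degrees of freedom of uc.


uc = sqrt(u1^2 + u2^2) = sqrt(1.062^2 + 1.484^2) = 1.8248562
v_eff = uc^4 / (u1^4/v1 + u2^4/v2)
= 1.8248562^4 / (1.062^4/9 + 1.484^4/27)
= 11.089567 / 0.32096399
v_eff = 34.5508

34.5508


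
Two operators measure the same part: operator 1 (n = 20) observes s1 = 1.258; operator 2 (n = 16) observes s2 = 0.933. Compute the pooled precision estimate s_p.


s_p = sqrt(((n1-1)*s1^2 + (n2-1)*s2^2) / (n1+n2-2))
numerator = (20-1)*1.258^2 + (16-1)*0.933^2 = 30.068716 + 13.057335 = 43.126051
denominator = 20 + 16 - 2 = 34
s_p^2 = 43.126051 / 34 = 1.2684133
s_p = sqrt(1.2684133) = 1.1262

1.1262


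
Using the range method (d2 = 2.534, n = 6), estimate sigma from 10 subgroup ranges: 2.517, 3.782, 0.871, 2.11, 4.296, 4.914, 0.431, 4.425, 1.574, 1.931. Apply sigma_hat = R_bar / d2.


R_bar = (2.517 + 3.782 + 0.871 + 2.11 + 4.296 + 4.914 + 0.431 + 4.425 + 1.574 + 1.931) / 10
R_bar = 26.851 / 10 = 2.6851
sigma_hat = R_bar / d2 = 2.6851 / 2.534 = 1.0596

1.0596


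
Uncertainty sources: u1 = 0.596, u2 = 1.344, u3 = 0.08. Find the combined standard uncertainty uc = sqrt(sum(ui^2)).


uc = sqrt(0.596^2 + 1.344^2 + 0.08^2)
uc = sqrt(2.167952)
uc = 1.4724

1.4724


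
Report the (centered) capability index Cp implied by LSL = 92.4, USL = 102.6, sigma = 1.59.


Cp = (USL - LSL) / (6 * sigma)
= (102.6 - 92.4) / (6 * 1.59)
= 10.2000 / 9.5400
= 1.0692

1.0692


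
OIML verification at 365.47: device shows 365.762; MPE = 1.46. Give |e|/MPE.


e = indication - reference = 365.762 - 365.47 = 0.2920
|e| = 0.2920
ratio = |e| / MPE = 0.2920 / 1.46
ratio = 0.2000

0.2000


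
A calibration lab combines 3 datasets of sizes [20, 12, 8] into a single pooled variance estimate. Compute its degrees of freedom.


nu = sum_i (n_i - 1)
nu = ((20 - 1) + (12 - 1) + (8 - 1))
nu = 19 + 11 + 7
nu = 37

37


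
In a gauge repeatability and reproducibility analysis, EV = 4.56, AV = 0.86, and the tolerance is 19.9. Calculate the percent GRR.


GRR = sqrt(EV^2 + AV^2) = sqrt(4.56^2 + 0.86^2) = 4.6403879
%GRR = GRR / tol * 100 = 4.6403879 / 19.9 * 100
%GRR = 23.3185

23.3185


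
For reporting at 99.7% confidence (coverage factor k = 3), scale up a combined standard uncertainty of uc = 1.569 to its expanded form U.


U = k * uc
U = 3 * 1.569
U = 4.7070

4.7070


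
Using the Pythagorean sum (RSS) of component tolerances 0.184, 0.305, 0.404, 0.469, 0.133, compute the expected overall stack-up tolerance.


RSS = sqrt(0.184^2 + 0.305^2 + 0.404^2 + 0.469^2 + 0.133^2)
= sqrt(0.527747)
= 0.7265

0.7265


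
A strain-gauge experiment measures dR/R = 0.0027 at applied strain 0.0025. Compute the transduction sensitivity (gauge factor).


GF = (dR/R) / epsilon
= 0.0027 / 0.0025
= 1.0800

1.0800


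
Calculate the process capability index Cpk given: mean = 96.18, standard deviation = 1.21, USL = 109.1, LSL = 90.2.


Cpu = (USL - mean) / (3*sigma) = (109.1 - 96.18) / (3*1.21) = 3.5592
Cpl = (mean - LSL) / (3*sigma) = (96.18 - 90.2) / (3*1.21) = 1.6474
Cpk = min(Cpu, Cpl) = 1.6474

1.6474


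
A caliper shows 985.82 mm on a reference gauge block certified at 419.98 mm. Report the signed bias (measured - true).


Systematic error = measured - true
= 985.82 - 419.98
= 565.8400

565.8400


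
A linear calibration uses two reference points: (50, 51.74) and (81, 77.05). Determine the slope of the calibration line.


slope = (y2 - y1) / (x2 - x1)
= (77.05 - 51.74) / (81 - 50)
= 25.3100 / 31
= 0.8165

0.8165
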